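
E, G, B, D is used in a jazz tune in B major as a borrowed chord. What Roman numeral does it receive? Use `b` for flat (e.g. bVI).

iv7

E is scale degree 4 in B major. E–G–B–D is a minor-seventh chord — the form found in B minor, not the diatonic IV (E). Borrowed into B major it is written iv7.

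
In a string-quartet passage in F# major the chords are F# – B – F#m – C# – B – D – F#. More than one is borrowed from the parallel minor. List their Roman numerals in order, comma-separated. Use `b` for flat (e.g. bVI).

The diatonic triads in F# major are F#, G#m, A#m, B, C#, D#m, E#dim. Of the given chords, F#, B and C# are diatonic. F#m (F#–A–C#) is not: scale degree 1 in F# major carries F# (I). In F# minor the chord on that degree is F#m, so here it functions as i, borrowed from the parallel minor. D (D–F#–A) is not: scale degree 6 in F# major carries D#m (vi). In F# minor the chord on that degree is D, so here it functions as bVI, borrowed from the parallel minor.

i, bVI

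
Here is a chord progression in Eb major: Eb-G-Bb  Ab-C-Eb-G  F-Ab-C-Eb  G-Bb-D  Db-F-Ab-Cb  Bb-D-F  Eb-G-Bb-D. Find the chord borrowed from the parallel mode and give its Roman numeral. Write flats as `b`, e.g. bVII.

Eb major has the diatonic set Eb, Fm, Gm, Ab, Bb, Cm, Ddim. Of the given chords, Eb–G–Bb = Eb, Ab–C–Eb–G = Abmaj7, F–Ab–C–Eb = Fm7, G–Bb–D = Gm, Bb–D–F = Bb and Eb–G–Bb–D = Ebmaj7 are diatonic. Db–F–Ab–Cb is not: scale degree 7 in Eb major carries Ddim (vii°). In Eb minor the chord on that degree is Db7, so here it functions as bVII7, borrowed from the parallel minor.

bVII7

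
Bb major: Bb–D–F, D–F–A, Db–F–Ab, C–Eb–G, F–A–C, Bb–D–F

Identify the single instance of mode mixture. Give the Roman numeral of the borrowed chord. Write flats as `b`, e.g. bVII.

bIII

The diatonic triads in Bb major are Bb, Cm, Dm, Eb, F, Gm, Adim. Bb–D–F = Bb, D–F–A = Dm, C–Eb–G = Cm and F–A–C = F all belong to that set. Db–F–Ab is not: scale degree 3 in Bb major carries Dm (iii). In Bb minor the chord on that degree is Db, so here it functions as bIII, borrowed from the parallel minor.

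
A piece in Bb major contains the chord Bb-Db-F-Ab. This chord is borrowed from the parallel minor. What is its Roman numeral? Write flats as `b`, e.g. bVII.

i7

The root Bb is the diatonic 1st degree of Bb major; the borrowing shows in the chord quality. Bb–Db–F–Ab is a minor-seventh chord — the form found in Bb minor, not the diatonic I (Bb). Borrowed into Bb major it is written i7.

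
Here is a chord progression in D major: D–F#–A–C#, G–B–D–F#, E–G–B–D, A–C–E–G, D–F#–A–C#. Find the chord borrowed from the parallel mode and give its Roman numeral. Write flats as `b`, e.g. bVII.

D major has the diatonic set D, Em, F#m, G, A, Bm, C#dim. Of the given chords, D–F#–A–C# = Dmaj7, G–B–D–F# = Gmaj7 and E–G–B–D = Em7 are diatonic. A–C–E–G is not: scale degree 5 in D major carries A (V). In D minor the chord on that degree is Am7, so here it functions as v7, borrowed from the parallel minor.

v7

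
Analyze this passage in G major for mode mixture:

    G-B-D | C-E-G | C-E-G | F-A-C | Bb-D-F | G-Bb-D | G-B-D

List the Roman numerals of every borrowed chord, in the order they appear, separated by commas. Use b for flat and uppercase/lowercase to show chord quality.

bVII, bIII, i

In G major the diatonic chords are G, Am, Bm, C, D, Em, F#dim. Of the given chords, G–B–D = G and C–E–G = C are diatonic. But F–A–C is foreign: the diatonic vii° on degree 7 is F#dim, whereas F comes from G minor. It is labeled bVII. But Bb–D–F is foreign: the diatonic iii on degree 3 is Bm, whereas Bb comes from G minor. It is labeled bIII. But G–Bb–D is foreign: the diatonic I on degree 1 is G, whereas Gm comes from G minor. It is labeled i.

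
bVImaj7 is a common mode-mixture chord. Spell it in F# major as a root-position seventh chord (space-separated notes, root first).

D F# A C#

Scale degree 6 in F# major is D#. bVImaj7 uses the lowered form, D, taken from F# minor. In F# minor the chord on D is D–F#–A–C#.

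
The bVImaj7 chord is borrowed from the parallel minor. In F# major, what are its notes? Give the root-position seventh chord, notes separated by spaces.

D F# A C#

Scale degree 6 in F# major is D#. bVImaj7 uses the lowered form, D, taken from F# minor. Stacking thirds in F# minor on D gives D–F#–A–C#.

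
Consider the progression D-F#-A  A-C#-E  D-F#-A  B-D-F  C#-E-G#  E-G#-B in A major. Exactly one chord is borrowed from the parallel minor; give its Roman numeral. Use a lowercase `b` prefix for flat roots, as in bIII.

ii°

In A major the diatonic chords are A, Bm, C#m, D, E, F#m, G#dim. Of the given chords, D–F#–A = D, A–C#–E = A, C#–E–G# = C#m and E–G#–B = E are diatonic. But B–D–F is foreign: the diatonic ii on degree 2 is Bm, whereas Bdim comes from A minor. It is labeled ii°.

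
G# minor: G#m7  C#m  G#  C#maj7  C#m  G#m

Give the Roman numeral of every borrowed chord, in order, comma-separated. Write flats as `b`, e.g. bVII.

In G# minor (with V from harmonic minor) the diatonic chords are G#m, A#dim, B, C#m, D#, E, F#. Of the given chords, G#m7, C#m and G#m are diatonic. G# (G#–B#–D#) doesn't fit — on degree 1 G# minor would have G#m (i). G# is the degree-1 chord of G# major, so it is the borrowed I. But C#maj7 (C#–E#–G#–B#) is foreign: the diatonic iv on degree 4 is C#m, whereas C#maj7 comes from G# major. It is labeled IVmaj7.

I, IVmaj7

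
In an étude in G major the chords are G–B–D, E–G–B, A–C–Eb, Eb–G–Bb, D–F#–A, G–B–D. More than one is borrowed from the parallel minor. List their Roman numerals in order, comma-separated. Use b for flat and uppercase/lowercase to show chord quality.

In G major the diatonic chords are G, Am, Bm, C, D, Em, F#dim. G–B–D = G, E–G–B = Em and D–F#–A = D all belong to that set. A–C–Eb doesn't fit — on degree 2 G major would have Am (ii). Adim is the degree-2 chord of G minor, so it is the borrowed ii°. Eb–G–Bb is not: scale degree 6 in G major carries Em (vi). In G minor the chord on that degree is Eb, so here it functions as bVI, borrowed from the parallel minor.

ii°, bVI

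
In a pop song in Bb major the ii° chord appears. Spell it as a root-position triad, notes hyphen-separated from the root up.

C-Eb-Gb

The root, C, is scale degree 2 — the same note in Bb major and Bb minor; only the chord quality changes. Building the diminished chord from the parallel minor on C: C–Eb–Gb.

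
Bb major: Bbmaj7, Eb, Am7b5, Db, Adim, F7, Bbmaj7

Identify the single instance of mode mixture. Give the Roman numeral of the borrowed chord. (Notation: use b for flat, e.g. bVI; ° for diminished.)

The diatonic triads in Bb major are Bb, Cm, Dm, Eb, F, Gm, Adim. Of the given chords, Bbmaj7, Eb, Am7b5, Adim and F7 are diatonic. Db (Db–F–Ab) is not: scale degree 3 in Bb major carries Dm (iii). In Bb minor the chord on that degree is Db, so here it functions as bIII, borrowed from the parallel minor.

bIII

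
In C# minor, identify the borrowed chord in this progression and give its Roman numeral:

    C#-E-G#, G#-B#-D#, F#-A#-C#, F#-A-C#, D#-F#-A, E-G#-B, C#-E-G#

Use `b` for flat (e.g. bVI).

The diatonic triads in C# minor (with V from harmonic minor) are C#m, D#dim, E, F#m, G#, A, B. C#–E–G# = C#m, G#–B#–D# = G#, F#–A–C# = F#m, D#–F#–A = D#dim and E–G#–B = E are all diatonic. But F#–A#–C# is foreign: the diatonic iv on degree 4 is F#m, whereas F# comes from C# major. It is labeled IV.

IV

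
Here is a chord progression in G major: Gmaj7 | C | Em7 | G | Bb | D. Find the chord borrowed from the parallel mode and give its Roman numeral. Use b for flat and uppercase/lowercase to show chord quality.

The diatonic triads in G major are G, Am, Bm, C, D, Em, F#dim. Of the given chords, Gmaj7, C, Em7, G and D are diatonic. But Bb (Bb–D–F) is foreign: the diatonic iii on degree 3 is Bm, whereas Bb comes from G minor. It is labeled bIII.

bIII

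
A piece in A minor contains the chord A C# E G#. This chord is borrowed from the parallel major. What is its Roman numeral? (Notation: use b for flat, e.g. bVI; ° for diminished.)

The root A is the diatonic 1st degree of A minor; the borrowing shows in the chord quality. Diatonically A minor has Am (i) on that degree; A–C#–E–G# is instead the major-seventh chord native to A major, so it takes the label Imaj7.

Imaj7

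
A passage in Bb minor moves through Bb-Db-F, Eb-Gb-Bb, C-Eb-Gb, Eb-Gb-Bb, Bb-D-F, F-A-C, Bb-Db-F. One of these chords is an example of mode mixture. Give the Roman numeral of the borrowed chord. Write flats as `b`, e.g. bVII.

I

The diatonic triads in Bb minor (with V from harmonic minor) are Bbm, Cdim, Db, Ebm, F, Gb, Ab. Of the given chords, Bb–Db–F = Bbm, Eb–Gb–Bb = Ebm, C–Eb–Gb = Cdim and F–A–C = F are diatonic. But Bb–D–F is foreign: the diatonic i on degree 1 is Bbm, whereas Bb comes from Bb major. It is labeled I.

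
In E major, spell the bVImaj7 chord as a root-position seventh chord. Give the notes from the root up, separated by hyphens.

The root of bVImaj7 is the lowered 6th degree: C# becomes C. Stacking thirds in E minor on C gives C–E–G–B.

C-E-G-B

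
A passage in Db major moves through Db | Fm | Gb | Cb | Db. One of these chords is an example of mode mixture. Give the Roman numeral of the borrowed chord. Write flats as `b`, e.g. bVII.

bVII

In Db major the diatonic chords are Db, Ebm, Fm, Gb, Ab, Bbm, Cdim. Db, Fm and Gb are all diatonic. Cb (Cb–Eb–Gb) doesn't fit — on degree 7 Db major would have Cdim (vii°). Cb is the degree-7 chord of Db minor, so it is the borrowed bVII.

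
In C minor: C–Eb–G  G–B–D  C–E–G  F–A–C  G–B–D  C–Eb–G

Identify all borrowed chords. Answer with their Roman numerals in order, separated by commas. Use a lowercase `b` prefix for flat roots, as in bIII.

I, IV

In C minor (with V from harmonic minor) the diatonic chords are Cm, Ddim, Eb, Fm, G, Ab, Bb. C–Eb–G = Cm and G–B–D = G both belong to that set. C–E–G is not: scale degree 1 in C minor carries Cm (i). In C major the chord on that degree is C, so here it functions as I, borrowed from the parallel major. F–A–C is not: scale degree 4 in C minor carries Fm (iv). In C major the chord on that degree is F, so here it functions as IV, borrowed from the parallel major.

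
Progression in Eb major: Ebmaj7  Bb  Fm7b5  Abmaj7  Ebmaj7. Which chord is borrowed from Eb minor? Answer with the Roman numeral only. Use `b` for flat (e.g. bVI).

iiø7

In Eb major the diatonic chords are Eb, Fm, Gm, Ab, Bb, Cm, Ddim. Ebmaj7, Bb and Abmaj7 are all diatonic. Fm7b5 (F–Ab–Cb–Eb) doesn't fit — on degree 2 Eb major would have Fm (ii). Fm7b5 is the degree-2 chord of Eb minor, so it is the borrowed iiø7.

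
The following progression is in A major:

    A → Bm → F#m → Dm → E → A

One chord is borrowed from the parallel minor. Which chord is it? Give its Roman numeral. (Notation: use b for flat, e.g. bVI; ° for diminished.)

The diatonic triads in A major are A, Bm, C#m, D, E, F#m, G#dim. Of the given chords, A, Bm, F#m and E are diatonic. Dm (D–F–A) is not: scale degree 4 in A major carries D (IV). In A minor the chord on that degree is Dm, so here it functions as iv, borrowed from the parallel minor.

iv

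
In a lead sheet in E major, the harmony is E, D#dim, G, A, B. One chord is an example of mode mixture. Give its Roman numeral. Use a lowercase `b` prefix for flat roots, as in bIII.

The diatonic triads in E major are E, F#m, G#m, A, B, C#m, D#dim. Of the given chords, E, D#dim, A and B are diatonic. G (G–B–D) is not: scale degree 3 in E major carries G#m (iii). In E minor the chord on that degree is G, so here it functions as bIII, borrowed from the parallel minor.

bIII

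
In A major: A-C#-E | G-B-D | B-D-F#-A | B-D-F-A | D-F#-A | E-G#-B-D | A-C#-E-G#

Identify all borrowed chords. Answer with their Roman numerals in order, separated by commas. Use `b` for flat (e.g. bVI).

bVII, iiø7

In A major the diatonic chords are A, Bm, C#m, D, E, F#m, G#dim. A–C#–E = A, B–D–F#–A = Bm7, D–F#–A = D, E–G#–B–D = E7 and A–C#–E–G# = Amaj7 all belong to that set. G–B–D doesn't fit — on degree 7 A major would have G#dim (vii°). G is the degree-7 chord of A minor, so it is the borrowed bVII. B–D–F–A doesn't fit — on degree 2 A major would have Bm (ii). Bm7b5 is the degree-2 chord of A minor, so it is the borrowed iiø7.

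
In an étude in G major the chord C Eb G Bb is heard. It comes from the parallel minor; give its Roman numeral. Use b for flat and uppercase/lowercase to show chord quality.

iv7

C is scale degree 4 in G major. The diatonic chord on degree 4 would be C (IV), but C–Eb–G–Bb is the minor-seventh chord from G minor. As a borrowed chord it is labeled iv7.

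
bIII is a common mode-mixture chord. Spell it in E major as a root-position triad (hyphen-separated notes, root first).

bIII is built on the lowered scale degree 3. In E major degree 3 is G#; lowered it becomes G. In E minor the chord on G is G–B–D.

G-B-D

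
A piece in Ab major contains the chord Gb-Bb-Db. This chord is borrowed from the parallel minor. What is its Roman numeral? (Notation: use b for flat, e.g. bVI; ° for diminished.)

bVII

The root Gb is the lowered 7th scale degree — diatonically Ab major has G there. Gb–Bb–Db is a major chord — the form found in Ab minor, not the diatonic vii° (Gdim). Borrowed into Ab major it is written bVII.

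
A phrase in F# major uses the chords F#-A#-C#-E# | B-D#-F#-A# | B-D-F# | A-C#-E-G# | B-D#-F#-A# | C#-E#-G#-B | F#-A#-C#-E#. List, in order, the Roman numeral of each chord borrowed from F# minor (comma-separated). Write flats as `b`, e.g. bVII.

In F# major the diatonic chords are F#, G#m, A#m, B, C#, D#m, E#dim. F#–A#–C#–E# = F#maj7, B–D#–F#–A# = Bmaj7 and C#–E#–G#–B = C#7 all belong to that set. B–D–F# doesn't fit — on degree 4 F# major would have B (IV). Bm is the degree-4 chord of F# minor, so it is the borrowed iv. But A–C#–E–G# is foreign: the diatonic iii on degree 3 is A#m, whereas Amaj7 comes from F# minor. It is labeled bIIImaj7.

iv, bIIImaj7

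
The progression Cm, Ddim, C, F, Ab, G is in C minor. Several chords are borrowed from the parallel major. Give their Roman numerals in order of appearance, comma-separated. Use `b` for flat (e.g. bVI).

I, IV

The diatonic triads in C minor (with V from harmonic minor) are Cm, Ddim, Eb, Fm, G, Ab, Bb. Cm, Ddim, Ab and G all belong to that set. But C (C–E–G) is foreign: the diatonic i on degree 1 is Cm, whereas C comes from C major. It is labeled I. F (F–A–C) is not: scale degree 4 in C minor carries Fm (iv). In C major the chord on that degree is F, so here it functions as IV, borrowed from the parallel major.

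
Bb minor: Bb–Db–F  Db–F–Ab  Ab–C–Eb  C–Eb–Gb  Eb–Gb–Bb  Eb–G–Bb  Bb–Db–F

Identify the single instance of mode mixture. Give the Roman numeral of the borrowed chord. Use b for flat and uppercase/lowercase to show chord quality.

IV

Bb minor has the diatonic set Bbm, Cdim, Db, Ebm, F, Gb, Ab (with V from harmonic minor). Bb–Db–F = Bbm, Db–F–Ab = Db, Ab–C–Eb = Ab, C–Eb–Gb = Cdim and Eb–Gb–Bb = Ebm are all diatonic. Eb–G–Bb is not: scale degree 4 in Bb minor carries Ebm (iv). In Bb major the chord on that degree is Eb, so here it functions as IV, borrowed from the parallel major.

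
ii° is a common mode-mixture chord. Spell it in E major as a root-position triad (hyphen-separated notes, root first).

The root, F#, is scale degree 2 — the same note in E major and E minor; only the chord quality changes. In E minor the chord on F# is F#–A–C.

F#-A-C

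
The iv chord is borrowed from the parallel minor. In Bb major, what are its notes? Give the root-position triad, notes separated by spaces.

The root, Eb, is scale degree 4 — the same note in Bb major and Bb minor; only the chord quality changes. Stacking thirds in Bb minor on Eb gives Eb–Gb–Bb.

Eb Gb Bb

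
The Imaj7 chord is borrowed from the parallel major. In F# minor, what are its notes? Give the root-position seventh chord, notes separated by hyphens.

The root, F#, is scale degree 1 — the same note in F# minor and F# major; only the chord quality changes. Building the major-seventh chord from the parallel major on F#: F#–A#–C#–E#.

F#-A#-C#-E#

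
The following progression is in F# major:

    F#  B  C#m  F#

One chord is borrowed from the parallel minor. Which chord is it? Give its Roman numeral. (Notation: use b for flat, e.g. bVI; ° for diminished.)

F# major has the diatonic set F#, G#m, A#m, B, C#, D#m, E#dim. Of the given chords, F# and B are diatonic. C#m (C#–E–G#) is not: scale degree 5 in F# major carries C# (V). In F# minor the chord on that degree is C#m, so here it functions as v, borrowed from the parallel minor.

v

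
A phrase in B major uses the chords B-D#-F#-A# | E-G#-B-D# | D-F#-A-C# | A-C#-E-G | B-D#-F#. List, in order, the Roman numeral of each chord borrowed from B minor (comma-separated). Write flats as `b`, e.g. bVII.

B major has the diatonic set B, C#m, D#m, E, F#, G#m, A#dim. Of the given chords, B–D#–F#–A# = Bmaj7, E–G#–B–D# = Emaj7 and B–D#–F# = B are diatonic. D–F#–A–C# doesn't fit — on degree 3 B major would have D#m (iii). Dmaj7 is the degree-3 chord of B minor, so it is the borrowed bIIImaj7. But A–C#–E–G is foreign: the diatonic vii° on degree 7 is A#dim, whereas A7 comes from B minor. It is labeled bVII7.

bIIImaj7, bVII7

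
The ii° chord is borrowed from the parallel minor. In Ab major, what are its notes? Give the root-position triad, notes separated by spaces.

ii° is built on scale degree 2, which is Bb in both Ab major and its parallel. Building the diminished chord from the parallel minor on Bb: Bb–Db–Fb.

Bb Db Fb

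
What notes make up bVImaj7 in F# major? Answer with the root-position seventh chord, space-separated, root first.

Scale degree 6 in F# major is D#. bVImaj7 uses the lowered form, D, taken from F# minor. Building the major-seventh chord from the parallel minor on D: D–F#–A–C#.

D F# A C#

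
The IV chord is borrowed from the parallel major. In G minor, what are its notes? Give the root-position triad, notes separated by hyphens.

C-E-G

IV is built on scale degree 4, which is C in both G minor and its parallel. Building the major chord from the parallel major on C: C–E–G.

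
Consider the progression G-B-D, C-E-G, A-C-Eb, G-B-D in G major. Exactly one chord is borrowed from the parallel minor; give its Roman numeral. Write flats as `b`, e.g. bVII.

ii°

The diatonic triads in G major are G, Am, Bm, C, D, Em, F#dim. G–B–D = G and C–E–G = C both belong to that set. But A–C–Eb is foreign: the diatonic ii on degree 2 is Am, whereas Adim comes from G minor. It is labeled ii°.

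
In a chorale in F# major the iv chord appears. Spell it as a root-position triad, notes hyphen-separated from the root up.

B-D-F#

The root, B, is scale degree 4 — the same note in F# major and F# minor; only the chord quality changes. Stacking thirds in F# minor on B gives B–D–F#.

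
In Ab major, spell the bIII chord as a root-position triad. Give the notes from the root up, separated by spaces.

Cb Eb Gb

The root of bIII is the lowered 3rd degree: C becomes Cb. Stacking thirds in Ab minor on Cb gives Cb–Eb–Gb.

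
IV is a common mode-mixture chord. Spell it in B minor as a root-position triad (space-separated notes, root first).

The root, E, is scale degree 4 — the same note in B minor and B major; only the chord quality changes. In B major the chord on E is E–G#–B.

E G# B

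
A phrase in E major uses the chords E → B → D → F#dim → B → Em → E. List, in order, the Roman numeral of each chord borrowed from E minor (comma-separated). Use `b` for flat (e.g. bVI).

bVII, ii°, i

In E major the diatonic chords are E, F#m, G#m, A, B, C#m, D#dim. Of the given chords, E and B are diatonic. D (D–F#–A) is not: scale degree 7 in E major carries D#dim (vii°). In E minor the chord on that degree is D, so here it functions as bVII, borrowed from the parallel minor. But F#dim (F#–A–C) is foreign: the diatonic ii on degree 2 is F#m, whereas F#dim comes from E minor. It is labeled ii°. Em (E–G–B) doesn't fit — on degree 1 E major would have E (I). Em is the degree-1 chord of E minor, so it is the borrowed i.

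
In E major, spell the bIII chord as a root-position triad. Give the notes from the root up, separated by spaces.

G B D

The root of bIII is the lowered 3rd degree: G# becomes G. Stacking thirds in E minor on G gives G–B–D.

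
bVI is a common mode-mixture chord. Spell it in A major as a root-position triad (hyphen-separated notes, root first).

The root of bVI is the lowered 6th degree: F# becomes F. Stacking thirds in A minor on F gives F–A–C.

F-A-C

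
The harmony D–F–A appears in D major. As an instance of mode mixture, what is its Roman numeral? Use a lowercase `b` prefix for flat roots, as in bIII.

The root D is the diatonic 1st degree of D major; the borrowing shows in the chord quality. D–F–A is a minor chord — the form found in D minor, not the diatonic I (D). Borrowed into D major it is written i.

i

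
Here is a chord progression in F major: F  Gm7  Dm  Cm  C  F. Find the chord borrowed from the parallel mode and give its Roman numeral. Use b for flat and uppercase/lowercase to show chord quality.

v

In F major the diatonic chords are F, Gm, Am, Bb, C, Dm, Edim. Of the given chords, F, Gm7, Dm and C are diatonic. Cm (C–Eb–G) is not: scale degree 5 in F major carries C (V). In F minor the chord on that degree is Cm, so here it functions as v, borrowed from the parallel minor.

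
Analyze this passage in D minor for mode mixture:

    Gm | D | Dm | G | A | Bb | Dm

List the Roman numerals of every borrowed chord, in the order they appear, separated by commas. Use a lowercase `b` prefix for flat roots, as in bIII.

D minor has the diatonic set Dm, Edim, F, Gm, A, Bb, C (with V from harmonic minor). Gm, Dm, A and Bb are all diatonic. D (D–F#–A) is not: scale degree 1 in D minor carries Dm (i). In D major the chord on that degree is D, so here it functions as I, borrowed from the parallel major. G (G–B–D) doesn't fit — on degree 4 D minor would have Gm (iv). G is the degree-4 chord of D major, so it is the borrowed IV.

I, IV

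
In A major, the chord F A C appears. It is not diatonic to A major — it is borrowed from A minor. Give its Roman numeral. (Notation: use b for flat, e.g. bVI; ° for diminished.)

bVI

In A major scale degree 6 is F#; F is its lowered form, from A minor. Diatonically A major has F#m (vi) on that degree; F–A–C is instead the major chord native to A minor, so it takes the label bVI.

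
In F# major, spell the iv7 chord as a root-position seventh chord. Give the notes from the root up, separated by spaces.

iv7 is built on scale degree 4, which is B in both F# major and its parallel. In F# minor the chord on B is B–D–F#–A.

B D F# A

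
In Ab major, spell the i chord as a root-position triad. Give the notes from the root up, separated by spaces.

Ab Cb Eb

The root, Ab, is scale degree 1 — the same note in Ab major and Ab minor; only the chord quality changes. In Ab minor the chord on Ab is Ab–Cb–Eb.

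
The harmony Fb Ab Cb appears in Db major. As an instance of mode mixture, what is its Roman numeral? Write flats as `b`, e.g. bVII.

bIII

Fb is the lowered form of scale degree 3 in Db major (the diatonic degree 3 is F). The diatonic chord on degree 3 would be Fm (iii), but Fb–Ab–Cb is the major chord from Db minor. As a borrowed chord it is labeled bIII.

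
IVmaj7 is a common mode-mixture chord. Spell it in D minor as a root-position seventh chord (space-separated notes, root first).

The root, G, is scale degree 4 — the same note in D minor and D major; only the chord quality changes. In D major the chord on G is G–B–D–F#.

G B D F#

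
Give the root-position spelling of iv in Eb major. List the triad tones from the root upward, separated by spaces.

iv is built on scale degree 4, which is Ab in both Eb major and its parallel. Building the minor chord from the parallel minor on Ab: Ab–Cb–Eb.

Ab Cb Eb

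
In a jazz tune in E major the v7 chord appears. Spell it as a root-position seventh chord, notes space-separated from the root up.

B D F# A

v7 is built on scale degree 5, which is B in both E major and its parallel. Stacking thirds in E minor on B gives B–D–F#–A.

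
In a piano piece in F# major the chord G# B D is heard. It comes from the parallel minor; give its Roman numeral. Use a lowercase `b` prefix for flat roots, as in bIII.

ii°

The root G# is the diatonic 2nd degree of F# major; the borrowing shows in the chord quality. G#–B–D is a diminished chord — the form found in F# minor, not the diatonic ii (G#m). Borrowed into F# major it is written ii°.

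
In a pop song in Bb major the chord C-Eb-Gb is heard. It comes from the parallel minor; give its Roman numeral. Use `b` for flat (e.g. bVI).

ii°

The root C is the diatonic 2nd degree of Bb major; the borrowing shows in the chord quality. Diatonically Bb major has Cm (ii) on that degree; C–Eb–Gb is instead the diminished chord native to Bb minor, so it takes the label ii°.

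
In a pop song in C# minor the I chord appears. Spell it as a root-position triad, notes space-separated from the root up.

C# E# G#

I is built on scale degree 1, which is C# in both C# minor and its parallel. Stacking thirds in C# major on C# gives C#–E#–G#.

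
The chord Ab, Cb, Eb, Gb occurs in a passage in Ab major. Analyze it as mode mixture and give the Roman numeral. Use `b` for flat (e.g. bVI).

The root Ab is the diatonic 1st degree of Ab major; the borrowing shows in the chord quality. The diatonic chord on degree 1 would be Ab (I), but Ab–Cb–Eb–Gb is the minor-seventh chord from Ab minor. As a borrowed chord it is labeled i7.

i7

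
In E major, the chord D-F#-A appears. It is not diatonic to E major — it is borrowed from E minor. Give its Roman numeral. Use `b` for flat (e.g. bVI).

D is the lowered form of scale degree 7 in E major (the diatonic degree 7 is D#). Diatonically E major has D#dim (vii°) on that degree; D–F#–A is instead the major chord native to E minor, so it takes the label bVII.

bVII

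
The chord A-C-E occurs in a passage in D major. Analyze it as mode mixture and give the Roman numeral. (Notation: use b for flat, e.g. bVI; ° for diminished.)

The root A is the diatonic 5th degree of D major; the borrowing shows in the chord quality. A–C–E is a minor chord — the form found in D minor, not the diatonic V (A). Borrowed into D major it is written v.

v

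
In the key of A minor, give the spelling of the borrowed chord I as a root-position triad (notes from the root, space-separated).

The root, A, is scale degree 1 — the same note in A minor and A major; only the chord quality changes. In A major the chord on A is A–C#–E.

A C# E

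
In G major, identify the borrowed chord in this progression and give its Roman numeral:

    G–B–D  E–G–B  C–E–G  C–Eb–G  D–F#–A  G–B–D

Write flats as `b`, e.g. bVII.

iv

G major has the diatonic set G, Am, Bm, C, D, Em, F#dim. Of the given chords, G–B–D = G, E–G–B = Em, C–E–G = C and D–F#–A = D are diatonic. C–Eb–G doesn't fit — on degree 4 G major would have C (IV). Cm is the degree-4 chord of G minor, so it is the borrowed iv.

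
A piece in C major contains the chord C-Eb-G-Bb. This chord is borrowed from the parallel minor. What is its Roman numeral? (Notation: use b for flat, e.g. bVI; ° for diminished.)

i7

The root C is the diatonic 1st degree of C major; the borrowing shows in the chord quality. The diatonic chord on degree 1 would be C (I), but C–Eb–G–Bb is the minor-seventh chord from C minor. As a borrowed chord it is labeled i7.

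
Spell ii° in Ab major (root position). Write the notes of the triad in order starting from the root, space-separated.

The root, Bb, is scale degree 2 — the same note in Ab major and Ab minor; only the chord quality changes. In Ab minor the chord on Bb is Bb–Db–Fb.

Bb Db Fb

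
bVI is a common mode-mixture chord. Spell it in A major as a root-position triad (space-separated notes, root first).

The root of bVI is the lowered 6th degree: F# becomes F. Building the major chord from the parallel minor on F: F–A–C.

F A C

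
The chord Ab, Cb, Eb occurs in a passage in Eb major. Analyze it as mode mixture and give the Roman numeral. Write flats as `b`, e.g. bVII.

Ab is scale degree 4 in Eb major. Ab–Cb–Eb is a minor chord — the form found in Eb minor, not the diatonic IV (Ab). Borrowed into Eb major it is written iv.

iv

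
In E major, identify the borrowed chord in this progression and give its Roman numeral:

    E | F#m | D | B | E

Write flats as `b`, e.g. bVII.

bVII

The diatonic triads in E major are E, F#m, G#m, A, B, C#m, D#dim. E, F#m and B all belong to that set. D (D–F#–A) is not: scale degree 7 in E major carries D#dim (vii°). In E minor the chord on that degree is D, so here it functions as bVII, borrowed from the parallel minor.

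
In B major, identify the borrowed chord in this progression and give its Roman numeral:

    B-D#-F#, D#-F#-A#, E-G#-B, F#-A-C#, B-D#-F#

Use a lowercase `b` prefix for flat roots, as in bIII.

v

In B major the diatonic chords are B, C#m, D#m, E, F#, G#m, A#dim. B–D#–F# = B, D#–F#–A# = D#m and E–G#–B = E all belong to that set. F#–A–C# doesn't fit — on degree 5 B major would have F# (V). F#m is the degree-5 chord of B minor, so it is the borrowed v.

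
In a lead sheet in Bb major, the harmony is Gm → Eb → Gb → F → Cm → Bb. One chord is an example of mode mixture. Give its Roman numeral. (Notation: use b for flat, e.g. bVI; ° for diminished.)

bVI

In Bb major the diatonic chords are Bb, Cm, Dm, Eb, F, Gm, Adim. Gm, Eb, F, Cm and Bb all belong to that set. Gb (Gb–Bb–Db) is not: scale degree 6 in Bb major carries Gm (vi). In Bb minor the chord on that degree is Gb, so here it functions as bVI, borrowed from the parallel minor.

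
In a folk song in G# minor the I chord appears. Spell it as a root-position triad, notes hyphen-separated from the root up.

G#-B#-D#

I is built on scale degree 1, which is G# in both G# minor and its parallel. In G# major the chord on G# is G#–B#–D#.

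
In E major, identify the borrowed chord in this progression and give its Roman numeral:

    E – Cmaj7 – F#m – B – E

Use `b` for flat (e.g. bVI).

The diatonic triads in E major are E, F#m, G#m, A, B, C#m, D#dim. Of the given chords, E, F#m and B are diatonic. But Cmaj7 (C–E–G–B) is foreign: the diatonic vi on degree 6 is C#m, whereas Cmaj7 comes from E minor. It is labeled bVImaj7.

bVImaj7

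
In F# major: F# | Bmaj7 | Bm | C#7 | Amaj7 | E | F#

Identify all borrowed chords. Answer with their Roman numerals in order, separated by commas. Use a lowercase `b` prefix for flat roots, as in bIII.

iv, bIIImaj7, bVII

F# major has the diatonic set F#, G#m, A#m, B, C#, D#m, E#dim. Of the given chords, F#, Bmaj7 and C#7 are diatonic. Bm (B–D–F#) doesn't fit — on degree 4 F# major would have B (IV). Bm is the degree-4 chord of F# minor, so it is the borrowed iv. Amaj7 (A–C#–E–G#) is not: scale degree 3 in F# major carries A#m (iii). In F# minor the chord on that degree is Amaj7, so here it functions as bIIImaj7, borrowed from the parallel minor. E (E–G#–B) doesn't fit — on degree 7 F# major would have E#dim (vii°). E is the degree-7 chord of F# minor, so it is the borrowed bVII.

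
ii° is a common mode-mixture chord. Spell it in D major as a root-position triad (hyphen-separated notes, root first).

E-G-Bb

ii° is built on scale degree 2, which is E in both D major and its parallel. In D minor the chord on E is E–G–Bb.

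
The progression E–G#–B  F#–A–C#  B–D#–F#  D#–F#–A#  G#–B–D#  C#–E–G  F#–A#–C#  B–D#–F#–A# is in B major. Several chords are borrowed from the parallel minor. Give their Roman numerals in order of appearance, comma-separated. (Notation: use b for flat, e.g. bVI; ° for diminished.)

B major has the diatonic set B, C#m, D#m, E, F#, G#m, A#dim. Of the given chords, E–G#–B = E, B–D#–F# = B, D#–F#–A# = D#m, G#–B–D# = G#m, F#–A#–C# = F# and B–D#–F#–A# = Bmaj7 are diatonic. F#–A–C# is not: scale degree 5 in B major carries F# (V). In B minor the chord on that degree is F#m, so here it functions as v, borrowed from the parallel minor. C#–E–G is not: scale degree 2 in B major carries C#m (ii). In B minor the chord on that degree is C#dim, so here it functions as ii°, borrowed from the parallel minor.

v, ii°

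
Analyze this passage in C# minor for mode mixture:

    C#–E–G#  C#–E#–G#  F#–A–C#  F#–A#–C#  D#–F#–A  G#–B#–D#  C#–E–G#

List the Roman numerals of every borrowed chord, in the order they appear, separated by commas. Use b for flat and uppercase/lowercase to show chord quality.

I, IV

The diatonic triads in C# minor (with V from harmonic minor) are C#m, D#dim, E, F#m, G#, A, B. C#–E–G# = C#m, F#–A–C# = F#m, D#–F#–A = D#dim and G#–B#–D# = G# all belong to that set. But C#–E#–G# is foreign: the diatonic i on degree 1 is C#m, whereas C# comes from C# major. It is labeled I. But F#–A#–C# is foreign: the diatonic iv on degree 4 is F#m, whereas F# comes from C# major. It is labeled IV.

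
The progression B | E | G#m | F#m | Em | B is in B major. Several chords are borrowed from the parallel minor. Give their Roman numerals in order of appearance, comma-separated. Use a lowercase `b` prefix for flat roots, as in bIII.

B major has the diatonic set B, C#m, D#m, E, F#, G#m, A#dim. Of the given chords, B, E and G#m are diatonic. F#m (F#–A–C#) is not: scale degree 5 in B major carries F# (V). In B minor the chord on that degree is F#m, so here it functions as v, borrowed from the parallel minor. But Em (E–G–B) is foreign: the diatonic IV on degree 4 is E, whereas Em comes from B minor. It is labeled iv.

v, iv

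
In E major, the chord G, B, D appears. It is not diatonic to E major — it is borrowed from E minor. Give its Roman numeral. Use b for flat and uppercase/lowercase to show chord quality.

G is the lowered form of scale degree 3 in E major (the diatonic degree 3 is G#). Diatonically E major has G#m (iii) on that degree; G–B–D is instead the major chord native to E minor, so it takes the label bIII.

bIII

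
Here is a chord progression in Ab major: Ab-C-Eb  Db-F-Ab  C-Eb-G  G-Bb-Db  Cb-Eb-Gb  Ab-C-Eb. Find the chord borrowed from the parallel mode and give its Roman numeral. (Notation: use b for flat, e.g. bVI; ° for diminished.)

The diatonic triads in Ab major are Ab, Bbm, Cm, Db, Eb, Fm, Gdim. Ab–C–Eb = Ab, Db–F–Ab = Db, C–Eb–G = Cm and G–Bb–Db = Gdim are all diatonic. Cb–Eb–Gb doesn't fit — on degree 3 Ab major would have Cm (iii). Cb is the degree-3 chord of Ab minor, so it is the borrowed bIII.

bIII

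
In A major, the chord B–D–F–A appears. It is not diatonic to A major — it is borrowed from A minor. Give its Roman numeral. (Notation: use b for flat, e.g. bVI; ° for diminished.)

iiø7

The root B is the diatonic 2nd degree of A major; the borrowing shows in the chord quality. Diatonically A major has Bm (ii) on that degree; B–D–F–A is instead the half-diminished-seventh chord native to A minor, so it takes the label iiø7.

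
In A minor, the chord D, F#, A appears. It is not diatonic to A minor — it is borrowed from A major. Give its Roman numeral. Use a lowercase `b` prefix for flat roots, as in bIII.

IV

The root D is the diatonic 4th degree of A minor; the borrowing shows in the chord quality. Diatonically A minor has Dm (iv) on that degree; D–F#–A is instead the major chord native to A major, so it takes the label IV.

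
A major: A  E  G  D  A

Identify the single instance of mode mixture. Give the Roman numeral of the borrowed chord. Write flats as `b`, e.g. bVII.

bVII

The diatonic triads in A major are A, Bm, C#m, D, E, F#m, G#dim. Of the given chords, A, E and D are diatonic. G (G–B–D) doesn't fit — on degree 7 A major would have G#dim (vii°). G is the degree-7 chord of A minor, so it is the borrowed bVII.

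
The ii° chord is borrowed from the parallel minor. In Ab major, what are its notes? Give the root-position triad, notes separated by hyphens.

ii° is built on scale degree 2, which is Bb in both Ab major and its parallel. In Ab minor the chord on Bb is Bb–Db–Fb.

Bb-Db-Fb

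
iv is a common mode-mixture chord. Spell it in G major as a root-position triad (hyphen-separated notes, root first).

The root, C, is scale degree 4 — the same note in G major and G minor; only the chord quality changes. Stacking thirds in G minor on C gives C–Eb–G.

C-Eb-G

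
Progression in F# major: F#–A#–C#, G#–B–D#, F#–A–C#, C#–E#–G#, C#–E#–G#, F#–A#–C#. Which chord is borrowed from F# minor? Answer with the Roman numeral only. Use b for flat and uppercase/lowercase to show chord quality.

i

In F# major the diatonic chords are F#, G#m, A#m, B, C#, D#m, E#dim. F#–A#–C# = F#, G#–B–D# = G#m and C#–E#–G# = C# all belong to that set. F#–A–C# doesn't fit — on degree 1 F# major would have F# (I). F#m is the degree-1 chord of F# minor, so it is the borrowed i.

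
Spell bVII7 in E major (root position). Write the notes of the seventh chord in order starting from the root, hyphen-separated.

D-F#-A-C

The root of bVII7 is the lowered 7th degree: D# becomes D. Stacking thirds in E minor on D gives D–F#–A–C.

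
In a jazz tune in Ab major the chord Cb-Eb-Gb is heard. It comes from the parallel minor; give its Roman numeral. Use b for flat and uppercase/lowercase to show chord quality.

bIII

The root Cb is the lowered 3rd scale degree — diatonically Ab major has C there. Cb–Eb–Gb is a major chord — the form found in Ab minor, not the diatonic iii (Cm). Borrowed into Ab major it is written bIII.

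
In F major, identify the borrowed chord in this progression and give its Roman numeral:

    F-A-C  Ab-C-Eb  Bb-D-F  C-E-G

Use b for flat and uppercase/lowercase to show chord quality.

F major has the diatonic set F, Gm, Am, Bb, C, Dm, Edim. F–A–C = F, Bb–D–F = Bb and C–E–G = C all belong to that set. Ab–C–Eb is not: scale degree 3 in F major carries Am (iii). In F minor the chord on that degree is Ab, so here it functions as bIII, borrowed from the parallel minor.

bIII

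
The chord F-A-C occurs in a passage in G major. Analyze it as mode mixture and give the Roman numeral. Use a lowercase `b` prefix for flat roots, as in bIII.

The root F is the lowered 7th scale degree — diatonically G major has F# there. F–A–C is a major chord — the form found in G minor, not the diatonic vii° (F#dim). Borrowed into G major it is written bVII.

bVII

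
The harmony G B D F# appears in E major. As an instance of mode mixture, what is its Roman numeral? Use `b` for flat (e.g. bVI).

G is the lowered form of scale degree 3 in E major (the diatonic degree 3 is G#). The diatonic chord on degree 3 would be G#m (iii), but G–B–D–F# is the major-seventh chord from E minor. As a borrowed chord it is labeled bIIImaj7.

bIIImaj7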